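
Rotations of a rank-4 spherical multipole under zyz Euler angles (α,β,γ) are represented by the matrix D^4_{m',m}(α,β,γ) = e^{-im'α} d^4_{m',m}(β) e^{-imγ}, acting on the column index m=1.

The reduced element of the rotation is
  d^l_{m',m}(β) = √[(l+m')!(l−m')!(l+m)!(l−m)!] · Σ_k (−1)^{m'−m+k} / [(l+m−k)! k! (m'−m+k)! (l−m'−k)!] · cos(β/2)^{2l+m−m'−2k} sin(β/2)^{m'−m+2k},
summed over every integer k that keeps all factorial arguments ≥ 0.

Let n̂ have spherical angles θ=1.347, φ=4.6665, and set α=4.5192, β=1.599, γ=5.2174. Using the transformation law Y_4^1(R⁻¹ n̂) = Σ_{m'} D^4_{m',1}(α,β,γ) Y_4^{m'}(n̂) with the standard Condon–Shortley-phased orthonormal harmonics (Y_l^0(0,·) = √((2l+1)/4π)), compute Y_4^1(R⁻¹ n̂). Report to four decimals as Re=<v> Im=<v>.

Need the full column D^4_{m',1} for m'=−4..4 at α=4.5192, β=1.5990, γ=5.2174.
cos(β/2)=0.697065, sin(β/2)=0.717008
d^4_{-4,1}: single k=5 term ⇒ +0.480323;  D = +0.459848+0.138743i
d^4_{-3,1}: k∈[4..5] ⇒ +0.825483 -0.524035 = +0.301448;  D = -0.140863+0.266512i
d^4_{-2,1}: k∈[3..5] ⇒ +0.857934 -1.361588 +0.288122 = -0.215532;  D = +0.167672+0.135426i
d^4_{-1,1}: k∈[2..5] ⇒ +0.589778 -1.872019 +0.990332 -0.069854 = -0.361763;  D = -0.277111+0.232556i
d^4_{0,1}: k∈[1..4] ⇒ +0.256421 -1.627815 +1.722287 -0.303707 = +0.047186;  D = +0.022829+0.041296i
d^4_{1,1}: k∈[0..3] ⇒ +0.055743 -0.884667 +1.872019 -0.660221 = +0.382874;  D = -0.364410+0.117463i
d^4_{2,1}: k∈[0..2] ⇒ -0.243262 +1.286900 -0.907725 = +0.135913;  D = -0.016086-0.134958i
d^4_{3,1}: k∈[0..1] ⇒ +0.468122 -0.825483 = -0.357361;  D = -0.356369-0.026619i
d^4_{4,1}: single k=0 term ⇒ -0.453976;  D = +0.120103-0.437801i
Y_4^{m'}(θ=1.347,φ=4.6665) and Σ D·Y over m':
  (+0.4598+0.1387i)·(+0.3933+0.0730i)  (-0.1409+0.2665i)·(+0.0353-0.2551i)  (+0.1677+0.1354i)·(+0.2075+0.0191i)  (-0.2771+0.2326i)·(+0.0125-0.2715i)  (+0.0228+0.0413i)·(+0.1700+0.0000i)  (-0.3644+0.1175i)·(-0.0125-0.2715i)  (-0.0161-0.1350i)·(+0.2075-0.0191i)  (-0.3564-0.0266i)·(-0.0353-0.2551i)  (+0.1201-0.4378i)·(+0.3933-0.0730i)
Y_4^1(R⁻¹ n̂) = +0.381112+0.230646i

Re=0.3811 Im=0.2306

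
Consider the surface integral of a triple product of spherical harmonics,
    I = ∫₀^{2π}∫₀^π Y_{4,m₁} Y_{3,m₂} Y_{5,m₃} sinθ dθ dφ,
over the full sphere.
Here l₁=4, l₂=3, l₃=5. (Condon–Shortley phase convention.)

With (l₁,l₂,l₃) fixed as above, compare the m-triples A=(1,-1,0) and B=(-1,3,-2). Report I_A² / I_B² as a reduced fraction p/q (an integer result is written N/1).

Same 4,3,5: normalisation and zero-m 3j drop out of the ratio.
A: Δ: 2! 6! 4! / 13! → 1/180180; sum: t=0:+1/288 t=1:−1/288 t=2:+1/5760 = 1/5760; 3j²(4 3 5; 1 -1 0) = Δ·Π!·Σ² = 1/12012  (sign -1)
B: Δ: 2! 6! 4! / 13! → 1/180180; sum: t=2:+1/1728 = 1/1728; 3j²(4 3 5; -1 3 -2) = Δ·Π!·Σ² = 25/858  (sign -1)
I_A²/I_B² = (1/12012)/(25/858) = 1/350

1/350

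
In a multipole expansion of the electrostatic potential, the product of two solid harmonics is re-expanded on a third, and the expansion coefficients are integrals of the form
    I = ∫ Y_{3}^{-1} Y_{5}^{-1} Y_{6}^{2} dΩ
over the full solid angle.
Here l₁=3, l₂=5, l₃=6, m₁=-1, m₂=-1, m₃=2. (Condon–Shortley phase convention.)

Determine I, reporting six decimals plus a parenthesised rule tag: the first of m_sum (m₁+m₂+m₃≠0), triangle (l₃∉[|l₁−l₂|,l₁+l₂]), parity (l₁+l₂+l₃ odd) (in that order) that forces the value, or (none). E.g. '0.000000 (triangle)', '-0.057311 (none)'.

Rules hold: Σm=0, L=14 even, 2≤6≤8.
N = 7·11·13 = 1001
Δ = 2!·4!·8!/15! = 1/675675
Racah Σ t=0..2: t=0:+1/8640 t=1:−1/2304 t=2:+1/8640 = -7/34560
⇒ 3j(3 5 6; 0 0 0)² = 7/429, sgn -1
Racah Σ t=0..2: t=0:+1/27648 t=1:−1/4320 t=2:+1/11520 = -1/9216
⇒ 3j(3 5 6; -1 -1 2)² = 2/143, sgn -1
4πI² = N·(3j₀)²·(3jₘ)² = 98/429
I = +1·√(0.228438/4π) = 0.13482780
No selection rule forces the value: the integral is nonzero (none).

0.134828 (none)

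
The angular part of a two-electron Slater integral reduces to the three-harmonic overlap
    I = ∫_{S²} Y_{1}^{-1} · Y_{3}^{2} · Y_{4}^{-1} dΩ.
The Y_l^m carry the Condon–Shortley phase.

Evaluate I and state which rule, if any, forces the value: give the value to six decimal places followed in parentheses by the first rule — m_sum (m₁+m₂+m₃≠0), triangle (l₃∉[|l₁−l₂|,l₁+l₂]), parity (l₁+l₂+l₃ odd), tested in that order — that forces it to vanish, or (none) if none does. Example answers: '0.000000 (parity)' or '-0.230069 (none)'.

-0.106622 (none)

Rules hold: Σm=0, L=8 even, 2≤4≤4.
N = 3·7·9 = 189
Δ = 0!·2!·6!/9! = 1/252
Racah Σ t=0..0: t=0:+1/36 = 1/36
⇒ 3j(1 3 4; 0 0 0)² = 4/63, sgn +1
Racah Σ t=0..0: t=0:+1/240 = 1/240
⇒ 3j(1 3 4; -1 2 -1)² = 1/84, sgn -1
4πI² = N·(3j₀)²·(3jₘ)² = 1/7
I = -1·√(0.142857/4π) = -0.10662181
No selection rule forces the value: the integral is nonzero (none).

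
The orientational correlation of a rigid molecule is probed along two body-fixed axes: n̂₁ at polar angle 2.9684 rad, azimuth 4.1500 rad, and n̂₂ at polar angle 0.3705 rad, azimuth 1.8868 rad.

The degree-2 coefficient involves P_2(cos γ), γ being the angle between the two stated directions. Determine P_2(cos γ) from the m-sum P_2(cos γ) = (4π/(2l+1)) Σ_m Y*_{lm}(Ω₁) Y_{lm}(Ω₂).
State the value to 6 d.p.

Term-by-term m-sum for l=2 (normalisation 4π/5 = 2.513274):
  term(m=-2) = -0.000107-0.000571i   from Y*(Ω₁)=-0.004948+0.010349i, Y(Ω₂)=-0.040860+0.029917i
  term(m=-1) = +0.021829-0.026320i   from Y*(Ω₁)=+0.069925+0.110942i, Y(Ω₂)=-0.081032-0.247834i
  term(m=+0) = +0.305402+0.000000i   from Y*(Ω₁)=+0.602685-0.000000i, Y(Ω₂)=+0.506737+0.000000i
  term(m=+1) = +0.021829+0.026320i   from Y*(Ω₁)=-0.069925+0.110942i, Y(Ω₂)=+0.081032-0.247834i
  term(m=+2) = -0.000107+0.000571i   from Y*(Ω₁)=-0.004948-0.010349i, Y(Ω₂)=-0.040860-0.029917i
Σ over m = +0.348846-0.000000i; ×(4π/5) → +0.876745-0.000000i. Real part: 0.876745

0.876745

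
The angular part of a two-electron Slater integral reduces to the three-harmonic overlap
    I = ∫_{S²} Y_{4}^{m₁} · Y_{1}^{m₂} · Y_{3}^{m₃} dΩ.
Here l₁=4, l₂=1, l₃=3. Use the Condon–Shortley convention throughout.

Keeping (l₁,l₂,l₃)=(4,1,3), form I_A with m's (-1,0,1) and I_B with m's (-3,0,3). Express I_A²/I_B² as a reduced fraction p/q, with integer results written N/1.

15/7

l's match ⇒ only the (l;m) 3-j factors differ between A and B.
A: triangle coeff Δ(4,1,3) = 1/252; Σ_t [1,1]: t=1:−1/48 = -1/48; (3j)²=5/84 [(4 1 3; -1 0 1)], sign=-1
B: triangle coeff Δ(4,1,3) = 1/252; Σ_t [1,1]: t=1:−1/720 = -1/720; (3j)²=1/36 [(4 1 3; -3 0 3)], sign=-1
I_A²/I_B² = (5/84)/(1/36) = 15/7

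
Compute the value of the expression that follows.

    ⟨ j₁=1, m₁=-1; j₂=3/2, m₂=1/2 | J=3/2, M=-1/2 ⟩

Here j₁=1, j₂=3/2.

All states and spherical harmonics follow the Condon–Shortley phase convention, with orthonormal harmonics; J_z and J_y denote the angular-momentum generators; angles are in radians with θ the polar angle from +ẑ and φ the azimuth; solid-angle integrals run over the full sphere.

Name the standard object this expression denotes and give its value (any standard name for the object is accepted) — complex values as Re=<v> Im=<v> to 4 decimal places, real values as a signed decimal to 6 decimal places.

Clebsch–Gordan coefficient, −√(8/15) ≈ -0.730297

This is a Clebsch–Gordan (vector-coupling) coefficient.
√[4·1!1!2!/5! · 0!2!2!1!1!2!] = √(8/15)
  +(−1)^1/∏(1,0,1,1,0,1)! = -1  (running -1)
⟨..|..⟩ = √(8/15)·(-1) = -0.730297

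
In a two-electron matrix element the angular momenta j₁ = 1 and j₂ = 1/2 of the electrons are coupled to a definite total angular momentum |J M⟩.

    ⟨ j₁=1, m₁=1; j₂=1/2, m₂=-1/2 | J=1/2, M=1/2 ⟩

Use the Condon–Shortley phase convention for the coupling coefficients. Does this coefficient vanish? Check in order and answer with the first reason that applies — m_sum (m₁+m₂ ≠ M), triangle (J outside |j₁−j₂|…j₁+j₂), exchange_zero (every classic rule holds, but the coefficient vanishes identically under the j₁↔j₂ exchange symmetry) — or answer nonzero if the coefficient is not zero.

nonzero

m-sum: m₁+m₂ = 1+(-1/2) = 1/2, M = 1/2  ✓
triangle: |j₁−j₂| = 1/2 ≤ J = 1/2 ≤ j₁+j₂ = 3/2  ✓
exchange: j₁≠j₂ or m₁≠m₂ — the exchange symmetry imposes no constraint here
value check: CG = +√(2/3) = +0.816497 ≠ 0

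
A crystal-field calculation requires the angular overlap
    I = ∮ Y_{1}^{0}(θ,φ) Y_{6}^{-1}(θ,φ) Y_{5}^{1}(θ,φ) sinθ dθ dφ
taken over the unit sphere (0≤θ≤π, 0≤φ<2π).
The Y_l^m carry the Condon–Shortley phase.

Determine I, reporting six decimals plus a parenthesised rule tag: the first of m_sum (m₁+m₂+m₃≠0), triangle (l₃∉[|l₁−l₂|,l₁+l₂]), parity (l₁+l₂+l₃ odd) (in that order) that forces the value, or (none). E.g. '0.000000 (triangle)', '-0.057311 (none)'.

-0.241725 (none)

m-sum 0 ✓  L=12 even ✓  5≤5≤7 ✓
Π(2lᵢ+1) = 3×13×11 = 429
triangle coeff Δ(1,6,5) = 1/858
Σ_t [1,1]: t=1:−1/14400 = -1/14400
(3j)²=6/143 [(1 6 5; 0 0 0)], sign=+1
Σ_t [1,1]: t=1:−1/17280 = -1/17280
(3j)²=35/858 [(1 6 5; 0 -1 1)], sign=-1
⇒ 4πI² = 105/143
I = (-1)√(105/143/(4π)) = -0.24172507
No selection rule forces the value: the integral is nonzero (none).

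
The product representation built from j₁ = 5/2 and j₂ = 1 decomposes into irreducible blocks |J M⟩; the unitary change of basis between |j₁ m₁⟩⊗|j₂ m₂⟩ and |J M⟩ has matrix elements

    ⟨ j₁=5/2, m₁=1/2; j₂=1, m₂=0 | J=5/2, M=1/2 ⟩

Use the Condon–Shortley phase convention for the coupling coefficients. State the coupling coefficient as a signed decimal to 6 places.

√[6·1!4!1!/7! · 3!2!1!1!3!2!] = √(144/35)
  +(−1)^0/∏(0,1,2,1,2,0)! = 1/4  (running 1/4)
  +(−1)^1/∏(1,0,1,0,3,1)! = -1/6  (running 1/12)
⟨..|..⟩ = √(144/35)·(1/12) = +0.169031

+√(1/35) = +0.169031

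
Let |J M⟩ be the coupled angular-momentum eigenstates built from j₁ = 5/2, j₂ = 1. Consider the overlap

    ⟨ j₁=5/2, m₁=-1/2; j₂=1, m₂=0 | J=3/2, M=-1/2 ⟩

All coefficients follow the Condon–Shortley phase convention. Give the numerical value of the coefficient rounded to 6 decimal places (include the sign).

triangle: 2!·3!·0!/6! = 12/720
(j±m)!: 2!·3!·1!·1!·1!·2! = 24
prefactor² = (2J+1)·Δ·N² = 8/5
  k=1: −1/(1!·1!·2!·0!·1!·0!) = -1/2
Σ = -1/2  ⇒  CG² = 8/5·(-1/2)² = 2/5
CG = −√(2/5) = -0.632456

−√(2/5) ≈ -0.632456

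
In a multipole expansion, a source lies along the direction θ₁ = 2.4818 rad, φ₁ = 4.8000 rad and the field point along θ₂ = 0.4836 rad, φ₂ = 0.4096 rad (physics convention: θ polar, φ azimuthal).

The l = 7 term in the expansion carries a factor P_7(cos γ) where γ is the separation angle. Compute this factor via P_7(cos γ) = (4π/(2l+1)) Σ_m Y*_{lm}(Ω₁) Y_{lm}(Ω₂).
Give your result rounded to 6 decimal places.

0.198674

Term-by-term m-sum for l=7 (normalisation 4π/15 = 0.837758):
  m=-7: Y*=-0.00936 + 0.01329j  Y=-0.00226 - 0.00064j  product 0.00003 - 0.00002j
  m=-6: Y*=0.06782 + 0.03934j  Y=-0.01297 - 0.01058j  product -0.00046 - 0.00123j
  m=-5: Y*=0.09583 - 0.20458j  Y=-0.03366 - 0.06509j  product -0.01654 + 0.00065j
  m=-4: Y*=-0.39327 - 0.14375j  Y=-0.01475 - 0.21783j  product -0.02551 + 0.08779j
  m=-3: Y*=-0.11604 + 0.43127j  Y=0.14591 - 0.40988j  product 0.15984 + 0.11049j
  m=-2: Y*=0.09424 + 0.01668j  Y=0.34012 - 0.36393j  product 0.03812 - 0.02862j
  m=-1: Y*=-0.03173 + 0.36121j  Y=0.08954 - 0.03887j  product 0.01120 + 0.03358j
  m=+0: Y*=0.21890 + 0.00000j  Y=-0.43947 + 0.00000j  product -0.09620 + 0.00000j
  m=+1: Y*=0.03173 + 0.36121j  Y=-0.08954 - 0.03887j  product 0.01120 - 0.03358j
  m=+2: Y*=0.09424 - 0.01668j  Y=0.34012 + 0.36393j  product 0.03812 + 0.02862j
  m=+3: Y*=0.11604 + 0.43127j  Y=-0.14591 - 0.40988j  product 0.15984 - 0.11049j
  m=+4: Y*=-0.39327 + 0.14375j  Y=-0.01475 + 0.21783j  product -0.02551 - 0.08779j
  m=+5: Y*=-0.09583 - 0.20458j  Y=0.03366 - 0.06509j  product -0.01654 - 0.00065j
  m=+6: Y*=0.06782 - 0.03934j  Y=-0.01297 + 0.01058j  product -0.00046 + 0.00123j
  m=+7: Y*=0.00936 + 0.01329j  Y=0.00226 - 0.00064j  product 0.00003 + 0.00002j
Total Σ_m = 0.23715 + 0.00000j. Multiply by 0.837758: 0.19867 + 0.00000j. P_7(cos γ) = 0.198674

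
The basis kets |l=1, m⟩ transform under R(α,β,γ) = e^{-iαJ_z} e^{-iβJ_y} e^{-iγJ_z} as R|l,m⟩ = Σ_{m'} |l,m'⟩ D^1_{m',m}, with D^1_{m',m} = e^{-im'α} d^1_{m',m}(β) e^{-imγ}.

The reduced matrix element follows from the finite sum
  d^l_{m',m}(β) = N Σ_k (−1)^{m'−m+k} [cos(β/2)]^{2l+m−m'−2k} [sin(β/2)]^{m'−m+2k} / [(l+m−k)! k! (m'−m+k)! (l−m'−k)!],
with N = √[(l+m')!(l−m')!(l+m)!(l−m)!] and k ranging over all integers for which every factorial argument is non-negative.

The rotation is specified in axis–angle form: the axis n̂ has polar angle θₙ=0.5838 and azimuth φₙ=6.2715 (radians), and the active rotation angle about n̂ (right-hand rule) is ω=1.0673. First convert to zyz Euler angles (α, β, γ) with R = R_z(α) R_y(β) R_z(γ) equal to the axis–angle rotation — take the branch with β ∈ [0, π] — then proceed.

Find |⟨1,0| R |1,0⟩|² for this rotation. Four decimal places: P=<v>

P=0.7103

Axis–angle → zyz. n̂ = (sinθₙcosφₙ, sinθₙsinφₙ, cosθₙ) = (+0.551161, -0.006441, +0.834374), ω = 1.0673.
R = I cosω + sinω [n̂]ₓ + (1−cosω) n̂n̂ᵀ gives
  R = [+0.639699, -0.732666, +0.232348; +0.728992, +0.482512, -0.485543; +0.243631, +0.479981, +0.842770]
β = atan2(√(R₁₃²+R₂₃²), R₃₃) = 0.568387; α = atan2(R₂₃, R₁₃) mod 2π = 5.158714; γ = atan2(R₃₂, −R₃₁) mod 2π = 2.040492
D^1_{0,0}(5.1587,0.5684,2.0405) = e^{-i·0·5.1587}·d^1_{0,0}(0.5684)·e^{-i·0·2.0405}. Compute d first:
With c≡cos(β/2)=0.959888 and s≡sin(β/2)=0.280383, N=[1·1·1·1]^{1/2}=1.000000
The bounds max(0,m−m')=0 and min(l+m,l−m')=1 give 2 terms
  k=0: (−1)^0·1.0000/(1)·0.9599^2·0.2804^0 = +0.921385
  k=1: (−1)^1·1.0000/(1)·0.9599^0·0.2804^2 = -0.078615
d^1_{0,0}(0.5684) = +0.921385 -0.078615 = +0.842770
|D^1_{0,0}|² = |d^1_{0,0}(β)|² = (+0.842770)² = 0.710262 (the z-rotation phases have unit modulus)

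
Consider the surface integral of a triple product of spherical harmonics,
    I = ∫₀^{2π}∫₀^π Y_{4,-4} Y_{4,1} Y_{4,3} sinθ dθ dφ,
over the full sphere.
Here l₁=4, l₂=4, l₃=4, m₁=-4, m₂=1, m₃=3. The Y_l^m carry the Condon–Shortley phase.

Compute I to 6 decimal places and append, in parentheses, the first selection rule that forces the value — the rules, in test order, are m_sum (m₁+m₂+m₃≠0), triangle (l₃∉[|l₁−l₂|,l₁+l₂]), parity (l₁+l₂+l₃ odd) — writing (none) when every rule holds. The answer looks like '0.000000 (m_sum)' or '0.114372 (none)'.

m-sum 0 ✓  L=12 even ✓  0≤4≤8 ✓
Π(2lᵢ+1) = 9×9×9 = 729
triangle coeff Δ(4,4,4) = 1/450450
Σ_t [0,4]: t=0:+1/13824 t=1:−1/216 t=2:+1/64 t=3:−1/216 t=4:+1/13824 = 5/768
(3j)²=18/1001 [(4 4 4; 0 0 0)], sign=+1
Σ_t [4,4]: t=4:+1/3456 = 1/3456
(3j)²=35/1287 [(4 4 4; -4 1 3)], sign=-1
⇒ 4πI² = 7290/20449
I = (-1)√(7290/20449/(4π)) = -0.16843130
No selection rule forces the value: the integral is nonzero (none).

-0.168431 (none)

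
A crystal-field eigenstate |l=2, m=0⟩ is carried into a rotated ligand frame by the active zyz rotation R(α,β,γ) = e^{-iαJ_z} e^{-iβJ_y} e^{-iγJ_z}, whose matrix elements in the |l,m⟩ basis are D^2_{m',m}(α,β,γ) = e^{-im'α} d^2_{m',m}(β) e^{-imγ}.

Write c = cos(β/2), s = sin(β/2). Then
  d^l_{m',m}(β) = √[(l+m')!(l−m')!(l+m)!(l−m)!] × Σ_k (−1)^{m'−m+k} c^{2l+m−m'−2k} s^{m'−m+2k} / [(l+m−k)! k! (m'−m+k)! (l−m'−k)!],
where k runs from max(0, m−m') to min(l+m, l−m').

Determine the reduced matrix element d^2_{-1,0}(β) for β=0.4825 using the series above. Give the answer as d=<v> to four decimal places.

d^2_{-1,0}(β=0.4825) via the finite sum:
c=cos(0.482500/2)=0.971040, s=sin(0.482500/2)=0.238917; N=√[1·6·2·2]=4.898979
k∈{1,2} keeps every argument non-negative
  k=1: (−1)^0·4.8990/(2)·0.9710^3·0.2389^1 = +0.535838
  k=2: (−1)^1·4.8990/(2)·0.9710^1·0.2389^3 = -0.032438
d^2_{-1,0}(0.4825) = +0.535838 -0.032438 = +0.503400

d=0.5034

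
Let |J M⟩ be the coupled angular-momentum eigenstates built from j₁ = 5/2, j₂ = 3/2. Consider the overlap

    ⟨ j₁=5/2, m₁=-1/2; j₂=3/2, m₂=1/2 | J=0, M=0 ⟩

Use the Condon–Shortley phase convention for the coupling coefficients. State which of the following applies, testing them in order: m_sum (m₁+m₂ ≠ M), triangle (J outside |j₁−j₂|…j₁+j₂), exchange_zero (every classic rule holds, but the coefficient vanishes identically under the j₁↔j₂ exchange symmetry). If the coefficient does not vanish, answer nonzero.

m-sum: m₁+m₂ = -1/2+1/2 = 0, M = 0  ✓
triangle: need |j₁−j₂| ≤ J ≤ j₁+j₂, i.e. J ∈ [1, 4]; J = 0 is outside ✗ ⇒ coefficient is 0

triangle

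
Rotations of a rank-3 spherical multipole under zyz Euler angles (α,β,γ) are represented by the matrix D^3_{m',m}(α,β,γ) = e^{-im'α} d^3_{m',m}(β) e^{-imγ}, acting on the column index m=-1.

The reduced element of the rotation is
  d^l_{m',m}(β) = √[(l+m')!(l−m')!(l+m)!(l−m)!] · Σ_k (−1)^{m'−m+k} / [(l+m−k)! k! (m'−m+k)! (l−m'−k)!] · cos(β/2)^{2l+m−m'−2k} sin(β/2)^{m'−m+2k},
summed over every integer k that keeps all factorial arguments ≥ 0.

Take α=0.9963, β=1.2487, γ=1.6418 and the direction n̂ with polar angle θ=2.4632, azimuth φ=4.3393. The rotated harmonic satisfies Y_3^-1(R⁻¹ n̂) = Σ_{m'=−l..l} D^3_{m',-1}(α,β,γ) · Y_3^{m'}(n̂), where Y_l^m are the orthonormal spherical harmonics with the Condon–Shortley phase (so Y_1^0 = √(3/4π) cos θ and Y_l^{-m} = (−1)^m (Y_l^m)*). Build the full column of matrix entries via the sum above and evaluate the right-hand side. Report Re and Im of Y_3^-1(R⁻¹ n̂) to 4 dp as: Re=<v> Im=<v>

Need the full column D^3_{m',-1} for m'=−3..3 at α=0.9963, β=1.2487, γ=1.6418.
cos(β/2)=0.811343, sin(β/2)=0.584570
d^3_{-3,-1}: single k=2 term ⇒ +0.573505;  D = -0.046797-0.571593i
d^3_{-2,-1}: k∈[1..2] ⇒ +0.649920 -0.674767 = -0.024847;  D = +0.021890+0.011755i
d^3_{-1,-1}: k∈[0..2] ⇒ +0.285251 -1.184627 +0.461218 = -0.438157;  D = +0.383783-0.211405i
d^3_{0,-1}: k∈[0..2] ⇒ -0.711951 +1.108755 -0.191857 = +0.204946;  D = -0.014540+0.204430i
d^3_{1,-1}: k∈[0..2] ⇒ +0.888470 -0.614958 +0.039904 = +0.313417;  D = +0.250357+0.188551i
d^3_{2,-1}: k∈[0..1] ⇒ -0.674767 +0.175141 = -0.499626;  D = -0.469198+0.171696i
d^3_{3,-1}: single k=0 term ⇒ +0.297715;  D = +0.066044-0.290297i
Y_3^{m'}(θ=2.4632,φ=4.3393) and Σ D·Y over m':
  (-0.0468-0.5716i)·(+0.0928-0.0450i)  (+0.0219+0.0118i)·(+0.2301+0.2127i)  (+0.3838-0.2114i)·(-0.1501+0.3836i)  (-0.0145+0.2044i)·(-0.0090+0.0000i)  (+0.2504+0.1886i)·(+0.1501+0.3836i)  (-0.4692+0.1717i)·(+0.2301-0.2127i)  (+0.0660-0.2903i)·(-0.0928-0.0450i)
Y_3^-1(R⁻¹ n̂) = -0.129281+0.421149i

Re=-0.1293 Im=0.4211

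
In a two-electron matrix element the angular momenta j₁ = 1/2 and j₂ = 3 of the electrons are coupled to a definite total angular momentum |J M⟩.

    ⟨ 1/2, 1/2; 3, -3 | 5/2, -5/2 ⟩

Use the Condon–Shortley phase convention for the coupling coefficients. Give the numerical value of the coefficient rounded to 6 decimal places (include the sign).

√[6·1!0!5!/7! · 1!0!0!6!0!5!] = √(86400/7)
  +(−1)^0/∏(0,1,0,0,0,5)! = 1/120  (running 1/120)
⟨..|..⟩ = √(86400/7)·(1/120) = +0.925820

+√(6/7) = +0.925820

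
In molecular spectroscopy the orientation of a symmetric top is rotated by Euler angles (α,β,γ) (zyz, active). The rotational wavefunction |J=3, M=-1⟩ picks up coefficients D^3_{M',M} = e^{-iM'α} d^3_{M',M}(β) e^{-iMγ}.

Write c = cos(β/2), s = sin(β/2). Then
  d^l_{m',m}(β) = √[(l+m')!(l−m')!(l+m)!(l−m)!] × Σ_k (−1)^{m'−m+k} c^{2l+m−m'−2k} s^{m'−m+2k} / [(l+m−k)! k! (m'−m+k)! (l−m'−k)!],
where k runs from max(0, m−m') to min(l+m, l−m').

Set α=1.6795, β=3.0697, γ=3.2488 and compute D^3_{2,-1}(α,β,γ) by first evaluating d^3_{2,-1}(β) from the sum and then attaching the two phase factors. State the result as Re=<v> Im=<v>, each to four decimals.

Split into d^3_{2,-1}(β=3.0697) × two z-phases.
Half-angle: c=0.035939, s=0.999354. N=√(120·1·2·24)=75.894664
k: max(0,(-1)−(2))=0 … min(3+(-1),3−(2))=1
  k=0: (−1)^3·75.8947/(12)·0.0359^3·0.9994^3 = -0.000293
  k=1: (−1)^4·75.8947/(24)·0.0359^1·0.9994^5 = +0.113281
d^3_{2,-1}(3.0697) = -0.000293 +0.113281 = +0.112988
Phases: e^{-i·(2)·1.6795}=-0.976460+0.215699i, e^{-i·(-1)·3.2488}=-0.994259-0.107002i ⇒ D=+0.112303-0.012426i

Re=0.1123 Im=-0.0124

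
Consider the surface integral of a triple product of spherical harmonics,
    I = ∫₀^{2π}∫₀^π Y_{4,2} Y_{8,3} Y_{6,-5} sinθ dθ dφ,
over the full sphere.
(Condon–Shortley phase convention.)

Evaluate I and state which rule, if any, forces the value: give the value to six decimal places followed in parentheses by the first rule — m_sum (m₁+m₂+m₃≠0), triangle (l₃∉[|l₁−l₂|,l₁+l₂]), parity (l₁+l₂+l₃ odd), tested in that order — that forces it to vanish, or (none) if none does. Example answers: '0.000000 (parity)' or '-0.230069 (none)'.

0.119359 (none)

m-sum 0 ✓  L=18 even ✓  4≤6≤12 ✓
Π(2lᵢ+1) = 9×17×13 = 1989
triangle coeff Δ(4,8,6) = 1/23279256
Σ_t [2,4]: t=2:+1/1658880 t=3:−1/518400 t=4:+1/1658880 = -1/1382400
(3j)²=504/46189 [(4 8 6; 0 0 0)], sign=-1
Σ_t [1,2]: t=1:−1/435456000 t=2:+1/34836480 = 23/870912000
(3j)²=5819/705432 [(4 8 6; 2 3 -5)], sign=-1
⇒ 4πI² = 14283/79781
I = (+1)√(14283/79781/(4π)) = 0.11935897
No selection rule forces the value: the integral is nonzero (none).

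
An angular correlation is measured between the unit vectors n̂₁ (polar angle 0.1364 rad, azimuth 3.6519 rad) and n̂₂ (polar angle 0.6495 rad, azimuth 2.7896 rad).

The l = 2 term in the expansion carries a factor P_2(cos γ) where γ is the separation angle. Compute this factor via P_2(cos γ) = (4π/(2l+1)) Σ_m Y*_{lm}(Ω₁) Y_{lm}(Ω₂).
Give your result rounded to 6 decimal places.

Addition theorem: P_2(cos γ) = (4π/5) Σ_m Y*_{lm}(Ω₁) Y_{lm}(Ω₂), m = −2…2:
  term(m=-2) = -0.000155+0.000997i   from Y*(Ω₁)=+0.003734+0.006088i, Y(Ω₂)=+0.107699+0.091450i
  term(m=-1) = +0.025198+0.029406i   from Y*(Ω₁)=-0.090814-0.050834i, Y(Ω₂)=-0.349280-0.128287i
  term(m=+0) = +0.174604+0.000000i   from Y*(Ω₁)=+0.613288-0.000000i, Y(Ω₂)=+0.284702+0.000000i
  term(m=+1) = +0.025198-0.029406i   from Y*(Ω₁)=+0.090814-0.050834i, Y(Ω₂)=+0.349280-0.128287i
  term(m=+2) = -0.000155-0.000997i   from Y*(Ω₁)=+0.003734-0.006088i, Y(Ω₂)=+0.107699-0.091450i
Accumulated sum +0.224692+0.000000i; after 4π/(2l+1) scaling, +0.564711+0.000000i ⇒ P_2 = 0.564711

0.564711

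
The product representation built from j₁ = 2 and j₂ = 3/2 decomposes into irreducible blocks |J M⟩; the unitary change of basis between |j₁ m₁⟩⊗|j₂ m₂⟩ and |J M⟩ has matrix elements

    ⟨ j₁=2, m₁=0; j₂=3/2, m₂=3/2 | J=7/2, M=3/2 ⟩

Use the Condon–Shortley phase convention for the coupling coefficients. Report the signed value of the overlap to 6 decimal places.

+√(2/7) = +0.534522

√[8·0!4!3!/8! · 2!2!3!0!5!2!] = √(1152/7)
  +(−1)^0/∏(0,0,2,3,2,0)! = 1/24  (running 1/24)
⟨..|..⟩ = √(1152/7)·(1/24) = +0.534522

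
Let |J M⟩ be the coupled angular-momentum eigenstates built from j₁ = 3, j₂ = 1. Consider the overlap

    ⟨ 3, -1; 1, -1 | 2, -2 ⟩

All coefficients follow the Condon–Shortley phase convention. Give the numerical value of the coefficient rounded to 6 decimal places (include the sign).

triangle: 2!*4!*0!/7! = 48/5040
(j±m)!: 2!*4!*0!*2!*0!*4! = 2304
prefactor² = (2J+1)*Δ*N² = 768/7
  k=0: +1/(0!*2!*4!*0!*0!*0!) = 1/48
Σ = 1/48  ⇒  CG² = 768/7*(1/48)² = 1/21
CG = +√(1/21) = +0.218218

+0.218218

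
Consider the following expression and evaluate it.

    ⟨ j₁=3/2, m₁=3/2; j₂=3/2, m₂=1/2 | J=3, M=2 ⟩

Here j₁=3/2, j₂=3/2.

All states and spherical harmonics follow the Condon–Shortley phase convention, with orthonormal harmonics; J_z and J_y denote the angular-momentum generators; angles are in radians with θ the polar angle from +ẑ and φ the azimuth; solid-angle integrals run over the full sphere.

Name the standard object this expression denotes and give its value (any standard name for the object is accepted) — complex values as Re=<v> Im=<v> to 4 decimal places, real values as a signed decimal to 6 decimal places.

Clebsch–Gordan coefficient, +√(1/2) ≈ +0.707107

This is a Clebsch–Gordan (vector-coupling) coefficient.
√[7·0!3!3!/7! · 3!0!2!1!5!1!] = √(72)
  +(−1)^0/∏(0,0,0,2,3,1)! = 1/12  (running 1/12)
⟨..|..⟩ = √(72)·(1/12) = +0.707107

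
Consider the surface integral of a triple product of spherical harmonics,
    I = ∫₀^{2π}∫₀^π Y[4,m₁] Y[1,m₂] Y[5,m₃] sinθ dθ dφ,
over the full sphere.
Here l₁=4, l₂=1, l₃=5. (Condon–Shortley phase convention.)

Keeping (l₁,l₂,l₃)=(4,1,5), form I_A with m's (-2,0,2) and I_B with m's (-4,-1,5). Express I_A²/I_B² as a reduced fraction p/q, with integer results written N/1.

Shared (l₁,l₂,l₃)=(4,1,5): N and (l;000)² cancel in I_A²/I_B².
A: Δ = 0!·8!·2!/11! = 1/495; Racah Σ t=0..0: t=0:+1/1440 = 1/1440; ⇒ 3j(4 1 5; -2 0 2)² = 7/165, sgn -1
B: Δ = 0!·8!·2!/11! = 1/495; Racah Σ t=0..0: t=0:+1/80640 = 1/80640; ⇒ 3j(4 1 5; -4 -1 5)² = 1/11, sgn +1
I_A²/I_B² = (7/165)/(1/11) = 7/15

7/15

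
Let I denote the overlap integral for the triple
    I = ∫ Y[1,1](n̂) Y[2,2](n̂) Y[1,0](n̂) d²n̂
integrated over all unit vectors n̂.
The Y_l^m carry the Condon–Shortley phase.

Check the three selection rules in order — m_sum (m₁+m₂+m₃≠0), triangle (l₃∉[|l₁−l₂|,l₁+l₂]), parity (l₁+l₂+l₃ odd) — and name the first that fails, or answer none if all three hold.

m_sum

Σmᵢ = 3  ✗
l₃∈[|l₁−l₂|,l₁+l₂]=[1,3], have l₃=1
Σlᵢ = 4 ⇒ even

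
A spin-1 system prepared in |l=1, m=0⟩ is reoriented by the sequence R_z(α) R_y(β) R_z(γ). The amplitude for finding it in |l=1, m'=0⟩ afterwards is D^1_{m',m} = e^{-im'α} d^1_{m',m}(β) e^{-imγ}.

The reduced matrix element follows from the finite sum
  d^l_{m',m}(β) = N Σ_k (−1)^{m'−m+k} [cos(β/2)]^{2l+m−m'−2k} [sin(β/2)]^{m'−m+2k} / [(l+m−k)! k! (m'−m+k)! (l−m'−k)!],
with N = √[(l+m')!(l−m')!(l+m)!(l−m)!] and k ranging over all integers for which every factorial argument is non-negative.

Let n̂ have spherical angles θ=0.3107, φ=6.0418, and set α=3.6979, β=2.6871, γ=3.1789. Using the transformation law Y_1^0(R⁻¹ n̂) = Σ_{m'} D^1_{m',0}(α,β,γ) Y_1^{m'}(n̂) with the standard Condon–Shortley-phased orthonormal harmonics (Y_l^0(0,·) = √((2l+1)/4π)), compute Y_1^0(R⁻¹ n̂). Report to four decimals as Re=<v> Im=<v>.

Need the full column D^1_{m',0} for m'=−1..1 at α=3.6979, β=2.6871, γ=3.1789.
cos(β/2)=0.225296, sin(β/2)=0.974290
d^1_{-1,0}: single k=1 term ⇒ +0.310424;  D = -0.263616-0.163921i
d^1_{0,0}: k∈[0..1] ⇒ +0.050758 -0.949242 = -0.898484;  D = -0.898484+0.000000i
d^1_{1,0}: single k=0 term ⇒ -0.310424;  D = +0.263616-0.163921i
Y_1^{m'}(θ=0.3107,φ=6.0418) and Σ D·Y over m':
  (-0.2636-0.1639i)·(+0.1026+0.0252i)  (-0.8985+0.0000i)·(+0.4652+0.0000i)  (+0.2636-0.1639i)·(-0.1026+0.0252i)
Y_1^0(R⁻¹ n̂) = -0.463779+0.000000i

Re=-0.4638 Im=0.0000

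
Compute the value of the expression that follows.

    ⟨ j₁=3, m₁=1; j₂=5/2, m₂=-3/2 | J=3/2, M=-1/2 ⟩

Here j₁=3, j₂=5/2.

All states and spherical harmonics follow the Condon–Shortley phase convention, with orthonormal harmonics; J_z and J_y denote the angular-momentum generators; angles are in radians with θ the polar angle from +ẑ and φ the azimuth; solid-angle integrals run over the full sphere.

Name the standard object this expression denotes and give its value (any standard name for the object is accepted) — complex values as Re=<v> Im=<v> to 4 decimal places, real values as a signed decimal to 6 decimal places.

Clebsch–Gordan coefficient, −√(7/30) ≈ -0.483046

This is a Clebsch–Gordan (vector-coupling) coefficient.
j₁+j₂−J=4  J+j₁−j₂=2  J−j₁+j₂=1  j₁+j₂+J+1=8
(j₁±m₁, j₂±m₂, J±M) = (4,2,1,4,1,2)
P² = 384/35
sum k=0..1:
  [0] +1/48 = 1/48
  [1] −1/6 = -1/6
S = -7/48
C² = P²·S² = 7/30 ; C = -0.483046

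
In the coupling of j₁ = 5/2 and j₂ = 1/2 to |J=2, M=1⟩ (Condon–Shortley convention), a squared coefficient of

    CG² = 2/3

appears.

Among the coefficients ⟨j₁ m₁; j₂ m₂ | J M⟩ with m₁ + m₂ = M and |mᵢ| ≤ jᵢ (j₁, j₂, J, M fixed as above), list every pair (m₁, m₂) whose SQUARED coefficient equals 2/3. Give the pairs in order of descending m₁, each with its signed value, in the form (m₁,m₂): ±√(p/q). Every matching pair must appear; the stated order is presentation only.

(3/2,-1/2): +√(2/3)

Admissible pairs with m₁+m₂ = M = 1: (1/2,1/2), (3/2,-1/2)
  (m₁,m₂)=(3/2,-1/2): CG² = 2/3, CG = +√(2/3)   ← matches the target
  (m₁,m₂)=(1/2,1/2): CG² = 1/3, CG = −√(1/3)
Pairs with CG² = 2/3: (3/2,-1/2): +√(2/3)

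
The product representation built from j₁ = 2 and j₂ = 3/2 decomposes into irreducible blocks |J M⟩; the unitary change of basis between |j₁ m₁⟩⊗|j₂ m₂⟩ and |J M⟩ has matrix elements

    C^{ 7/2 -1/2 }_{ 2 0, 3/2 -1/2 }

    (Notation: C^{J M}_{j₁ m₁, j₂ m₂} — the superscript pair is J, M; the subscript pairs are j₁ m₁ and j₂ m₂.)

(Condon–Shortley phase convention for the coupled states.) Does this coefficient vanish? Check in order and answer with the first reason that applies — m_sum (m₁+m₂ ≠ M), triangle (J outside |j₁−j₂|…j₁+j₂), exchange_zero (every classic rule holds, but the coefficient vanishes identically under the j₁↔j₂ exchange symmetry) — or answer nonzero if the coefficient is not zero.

nonzero

m-sum: m₁+m₂ = 0+(-1/2) = -1/2, M = -1/2  ✓
triangle: |j₁−j₂| = 1/2 ≤ J = 7/2 ≤ j₁+j₂ = 7/2  ✓
exchange: j₁≠j₂ or m₁≠m₂ — the exchange symmetry imposes no constraint here
value check: CG = +√(18/35) = +0.717137 ≠ 0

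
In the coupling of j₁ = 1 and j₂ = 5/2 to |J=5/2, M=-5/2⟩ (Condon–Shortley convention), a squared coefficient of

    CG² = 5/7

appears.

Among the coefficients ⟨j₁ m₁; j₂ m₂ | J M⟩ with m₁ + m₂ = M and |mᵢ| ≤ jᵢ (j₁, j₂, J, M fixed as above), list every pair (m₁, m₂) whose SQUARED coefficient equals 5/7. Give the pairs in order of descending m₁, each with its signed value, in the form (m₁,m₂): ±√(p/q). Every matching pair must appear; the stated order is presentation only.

Admissible pairs with m₁+m₂ = M = -5/2: (-1,-3/2), (0,-5/2)
  (m₁,m₂)=(0,-5/2): CG² = 5/7, CG = +√(5/7)   ← matches the target
  (m₁,m₂)=(-1,-3/2): CG² = 2/7, CG = −√(2/7)
Pairs with CG² = 5/7: (0,-5/2): +√(5/7)

(0,-5/2): +√(5/7)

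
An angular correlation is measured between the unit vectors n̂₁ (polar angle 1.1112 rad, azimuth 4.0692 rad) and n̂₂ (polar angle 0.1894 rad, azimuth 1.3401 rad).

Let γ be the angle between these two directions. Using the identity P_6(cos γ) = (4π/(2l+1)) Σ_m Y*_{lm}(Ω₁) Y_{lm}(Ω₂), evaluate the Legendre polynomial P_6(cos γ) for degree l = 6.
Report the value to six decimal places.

Summing Y*_{l m}(θ₁,φ₁)·Y_{l m}(θ₂,φ₂) over m ∈ [−6, 6]; prefactor 4π/(2·6+1) = 0.966644:
  m=-6: (+0.188618-0.164612i) × (-0.000004-0.000021i) = -0.000004-0.000003i  (running Σ = -0.000004-0.000003i)
  m=-5: (+0.031885+0.428047i) × (+0.000355-0.000158i) = +0.000079+0.000147i  (running Σ = +0.000075+0.000144i)
  m=-4: (-0.225835-0.144383i) × (+0.002600+0.003435i) = -0.000091-0.001151i  (running Σ = -0.000017-0.001007i)
  m=-3: (-0.162734+0.061025i) × (-0.020733+0.025014i) = +0.001847-0.005336i  (running Σ = +0.001831-0.006343i)
  m=-2: (+0.092797-0.317425i) × (-0.148237-0.073701i) = -0.037151+0.040215i  (running Σ = -0.035320+0.033872i)
  m=-1: (-0.036799-0.049098i) × (+0.117840-0.501706i) = -0.028969+0.012677i  (running Σ = -0.064289+0.046549i)
  m=0: (+0.332113-0.000000i) × (+0.668099+0.000000i) = +0.221884+0.000000i  (running Σ = +0.157595+0.046549i)
  m=1: (+0.036799-0.049098i) × (-0.117840-0.501706i) = -0.028969-0.012677i  (running Σ = +0.128626+0.033872i)
  m=2: (+0.092797+0.317425i) × (-0.148237+0.073701i) = -0.037151-0.040215i  (running Σ = +0.091476-0.006343i)
  m=3: (+0.162734+0.061025i) × (+0.020733+0.025014i) = +0.001847+0.005336i  (running Σ = +0.093323-0.001007i)
  m=4: (-0.225835+0.144383i) × (+0.002600-0.003435i) = -0.000091+0.001151i  (running Σ = +0.093232+0.000144i)
  m=5: (-0.031885+0.428047i) × (-0.000355-0.000158i) = +0.000079-0.000147i  (running Σ = +0.093311-0.000003i)
  m=6: (+0.188618+0.164612i) × (-0.000004+0.000021i) = -0.000004+0.000003i  (running Σ = +0.093306+0.000000i)
Accumulated sum +0.093306+0.000000i; after 4π/(2l+1) scaling, +0.090194+0.000000i ⇒ P_6 = 0.090194

0.090194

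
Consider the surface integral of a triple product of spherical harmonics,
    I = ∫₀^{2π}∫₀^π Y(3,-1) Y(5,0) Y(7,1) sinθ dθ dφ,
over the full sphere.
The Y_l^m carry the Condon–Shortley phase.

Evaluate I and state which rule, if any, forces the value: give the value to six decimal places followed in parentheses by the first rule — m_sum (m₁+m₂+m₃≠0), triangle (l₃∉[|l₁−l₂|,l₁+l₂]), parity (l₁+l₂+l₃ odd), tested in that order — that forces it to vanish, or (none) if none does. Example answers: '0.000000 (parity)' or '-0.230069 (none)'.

l₁+l₂+l₃=15 is odd: 3j(l;000)=0 ⇒ I=0

0.000000 (parity)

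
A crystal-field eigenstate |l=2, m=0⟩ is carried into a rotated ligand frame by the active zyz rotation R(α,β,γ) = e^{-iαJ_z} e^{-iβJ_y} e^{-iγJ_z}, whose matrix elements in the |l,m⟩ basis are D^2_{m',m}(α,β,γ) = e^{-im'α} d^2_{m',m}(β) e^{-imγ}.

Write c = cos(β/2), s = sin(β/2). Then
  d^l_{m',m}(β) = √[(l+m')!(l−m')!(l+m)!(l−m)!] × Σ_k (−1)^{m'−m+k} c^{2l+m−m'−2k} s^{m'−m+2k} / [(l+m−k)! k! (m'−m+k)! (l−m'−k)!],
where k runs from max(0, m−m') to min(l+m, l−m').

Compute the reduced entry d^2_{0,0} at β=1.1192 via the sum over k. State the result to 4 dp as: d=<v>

d=-0.2143

d^2_{0,0}(β=1.1192) via the finite sum:
Half-angle: c=0.847468, s=0.530847. N=√(2·2·2·2)=4.000000
k∈{0,1,2} keeps every argument non-negative
  k=0: (−1)^0·4.0000/(4)·0.8475^4·0.5308^0 = +0.515813
  k=1: (−1)^1·4.0000/(1)·0.8475^2·0.5308^2 = -0.809553
  k=2: (−1)^2·4.0000/(4)·0.8475^0·0.5308^4 = +0.079411
d^2_{0,0}(1.1192) = +0.515813 -0.809553 +0.079411 = -0.214329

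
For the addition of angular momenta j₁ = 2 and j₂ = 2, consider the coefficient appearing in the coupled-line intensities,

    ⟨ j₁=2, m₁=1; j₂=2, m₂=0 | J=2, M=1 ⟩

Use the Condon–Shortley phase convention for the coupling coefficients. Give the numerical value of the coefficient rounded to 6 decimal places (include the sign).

-0.267261  (= −√(1/14))

j₁+j₂−J=2  J+j₁−j₂=2  J−j₁+j₂=2  j₁+j₂+J+1=7
(j₁±m₁, j₂±m₂, J±M) = (3,1,2,2,3,1)
P² = 8/7
sum k=0..1:
  [0] +1/4 = 1/4
  [1] −1/2 = -1/2
S = -1/4
C² = P²·S² = 1/14 ; C = -0.267261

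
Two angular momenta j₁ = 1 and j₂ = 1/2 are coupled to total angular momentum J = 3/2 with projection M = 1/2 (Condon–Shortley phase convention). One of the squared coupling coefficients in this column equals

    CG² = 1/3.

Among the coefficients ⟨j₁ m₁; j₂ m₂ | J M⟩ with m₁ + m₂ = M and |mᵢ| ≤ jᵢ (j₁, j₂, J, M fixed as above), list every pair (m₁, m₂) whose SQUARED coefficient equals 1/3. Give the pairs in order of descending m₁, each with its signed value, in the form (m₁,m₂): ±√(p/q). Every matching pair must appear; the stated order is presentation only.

(1,-1/2): +√(1/3)

Admissible pairs with m₁+m₂ = M = 1/2: (0,1/2), (1,-1/2)
  (m₁,m₂)=(1,-1/2): CG² = 1/3, CG = +√(1/3)   ← matches the target
  (m₁,m₂)=(0,1/2): CG² = 2/3, CG = +√(2/3)
Pairs with CG² = 1/3: (1,-1/2): +√(1/3)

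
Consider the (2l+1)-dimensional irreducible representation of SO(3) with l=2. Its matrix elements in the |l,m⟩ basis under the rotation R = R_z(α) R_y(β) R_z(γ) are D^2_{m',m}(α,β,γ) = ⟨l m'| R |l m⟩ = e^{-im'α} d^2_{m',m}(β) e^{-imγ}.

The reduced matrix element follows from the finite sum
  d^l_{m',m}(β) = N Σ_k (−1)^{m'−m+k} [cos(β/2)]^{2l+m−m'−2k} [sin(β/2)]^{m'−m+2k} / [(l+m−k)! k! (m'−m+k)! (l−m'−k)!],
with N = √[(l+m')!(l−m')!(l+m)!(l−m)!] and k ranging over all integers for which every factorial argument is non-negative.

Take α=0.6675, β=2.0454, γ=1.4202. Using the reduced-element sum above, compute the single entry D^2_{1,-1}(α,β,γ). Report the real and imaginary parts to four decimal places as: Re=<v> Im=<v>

Split into d^2_{1,-1}(β=2.0454) × two z-phases.
c=cos(2.045400/2)=0.521063, s=sin(2.045400/2)=0.853518; N=√[6·1·1·6]=6.000000
The bounds max(0,m−m')=0 and min(l+m,l−m')=1 give 2 terms
  k=0: (−1)^2·6.0000/(2)·0.5211^2·0.8535^2 = +0.593373
  k=1: (−1)^3·6.0000/(6)·0.5211^0·0.8535^4 = -0.530702
d^2_{1,-1}(2.0454) = +0.593373 -0.530702 = +0.062671
Phases: e^{-i·(1)·0.6675}=+0.785372-0.619024i, e^{-i·(-1)·1.4202}=+0.150028+0.988682i ⇒ D=+0.045740+0.042843i

Re=0.0457 Im=0.0428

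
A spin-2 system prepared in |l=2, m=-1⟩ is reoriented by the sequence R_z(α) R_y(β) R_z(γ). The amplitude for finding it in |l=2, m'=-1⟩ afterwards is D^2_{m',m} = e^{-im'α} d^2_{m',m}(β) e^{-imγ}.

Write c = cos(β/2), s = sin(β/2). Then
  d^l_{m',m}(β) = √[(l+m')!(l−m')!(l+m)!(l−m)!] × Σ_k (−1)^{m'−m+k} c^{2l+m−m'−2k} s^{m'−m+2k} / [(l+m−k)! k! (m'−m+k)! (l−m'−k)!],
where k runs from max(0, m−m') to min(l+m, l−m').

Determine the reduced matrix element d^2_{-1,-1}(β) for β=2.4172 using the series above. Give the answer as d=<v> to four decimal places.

d^2_{-1,-1}(β=2.4172) via the finite sum:
c=cos(2.417200/2)=0.354329, s=sin(2.417200/2)=0.935121; N=√[1·6·1·6]=6.000000
The bounds max(0,m−m')=0 and min(l+m,l−m')=1 give 2 terms
  k=0: (−1)^0·6.0000/(6)·0.3543^4·0.9351^0 = +0.015763
  k=1: (−1)^1·6.0000/(2)·0.3543^2·0.9351^2 = -0.329359
d^2_{-1,-1}(2.4172) = +0.015763 -0.329359 = -0.313597

d=-0.3136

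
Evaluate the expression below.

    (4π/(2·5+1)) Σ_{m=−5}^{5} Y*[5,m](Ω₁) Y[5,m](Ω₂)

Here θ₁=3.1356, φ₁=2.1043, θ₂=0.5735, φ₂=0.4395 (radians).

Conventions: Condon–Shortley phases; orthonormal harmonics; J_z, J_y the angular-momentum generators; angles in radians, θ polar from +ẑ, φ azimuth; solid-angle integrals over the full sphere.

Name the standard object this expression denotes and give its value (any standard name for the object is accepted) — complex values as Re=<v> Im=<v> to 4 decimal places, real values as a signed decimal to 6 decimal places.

Legendre polynomial (addition theorem), +0.316860

This sum is the spherical-harmonic addition theorem: it equals the Legendre polynomial P_l(cos γ) of the angle γ between the two directions.
Expand P_5 via completeness: Σ_{m} conj(Y_{5,m}) at Ω₁ times Y_{5,m} at Ω₂ —
  term(m=-5) = -0.000000+0.000000i   from Y*(Ω₁)=-0.000000-0.000000i, Y(Ω₂)=-0.012800-0.017677i
  term(m=-4) = -0.000000-0.000000i   from Y*(Ω₁)=+0.000000-0.000000i, Y(Ω₂)=-0.019886-0.104981i
  term(m=-3) = +0.000000-0.000000i   from Y*(Ω₁)=+0.000001+0.000000i, Y(Ω₂)=+0.073803-0.286292i
  term(m=-2) = +0.000056+0.000011i   from Y*(Ω₁)=+0.000059+0.000107i, Y(Ω₂)=+0.298587-0.360455i
  term(m=-1) = -0.000395+0.004189i   from Y*(Ω₁)=-0.007808+0.013219i, Y(Ω₂)=+0.248016-0.116609i
  term(m=+0) = +0.278042+0.000000i   from Y*(Ω₁)=-0.935351-0.000000i, Y(Ω₂)=-0.297260+0.000000i
  term(m=+1) = -0.000395-0.004189i   from Y*(Ω₁)=+0.007808+0.013219i, Y(Ω₂)=-0.248016-0.116609i
  term(m=+2) = +0.000056-0.000011i   from Y*(Ω₁)=+0.000059-0.000107i, Y(Ω₂)=+0.298587+0.360455i
  term(m=+3) = +0.000000+0.000000i   from Y*(Ω₁)=-0.000001+0.000000i, Y(Ω₂)=-0.073803-0.286292i
  term(m=+4) = -0.000000+0.000000i   from Y*(Ω₁)=+0.000000+0.000000i, Y(Ω₂)=-0.019886+0.104981i
  term(m=+5) = -0.000000-0.000000i   from Y*(Ω₁)=+0.000000-0.000000i, Y(Ω₂)=+0.012800-0.017677i
Σ over m = +0.277364-0.000000i; ×(4π/11) → +0.316860-0.000000i. Real part: 0.316860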